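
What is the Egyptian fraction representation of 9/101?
1/12 + 1/174 + 1/35148

Greedy algorithm:
9/101: ceiling(101/9) = 12, use 1/12
7/1212: ceiling(1212/7) = 174, use 1/174
1/35148: ceiling(35148/1) = 35148, use 1/35148
Result: 9/101 = 1/12 + 1/174 + 1/35148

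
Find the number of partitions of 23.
1255

p(n) counts ways to write n as a sum of positive integers (order ignored).
Euler's pentagonal recurrence: p(k) = p(k-1) + p(k-2) - p(k-5) - p(k-7) + p(k-12) + p(k-15) - ... (offsets j(3j∓1)/2, signs ++--, p(0)=1, p(<0)=0).
DP table for k = 0..22: p(0)=1, p(1)=1, p(2)=2, p(3)=3, p(4)=5, p(5)=7, p(6)=11, p(7)=15, p(8)=22, p(9)=30, p(10)=42, p(11)=56, p(12)=77, p(13)=101, p(14)=135, p(15)=176, p(16)=231, p(17)=297, p(18)=385, p(19)=490, p(20)=627, p(21)=792, p(22)=1002.
Final step: p(23) = p(22) + p(21) - p(18) - p(16) + p(11) + p(8) - p(1)
= 1002 + 792 - 385 - 231 + 56 + 22 - 1
= 1255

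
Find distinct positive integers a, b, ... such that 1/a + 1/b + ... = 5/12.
1/3 + 1/12

Greedy algorithm:
5/12: ceiling(12/5) = 3, use 1/3
1/12: ceiling(12/1) = 12, use 1/12
Result: 5/12 = 1/3 + 1/12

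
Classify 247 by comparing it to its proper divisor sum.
deficient

Proper divisors of 247: sum = 1 + 13 + 19 = 33
Since 33 < 247, 247 is deficient.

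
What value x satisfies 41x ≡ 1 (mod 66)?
29

gcd(41, 66) = 1, so the inverse exists.
Extended Euclidean algorithm on (66, 41):
66 = 1 × 41 + 25  ⟹  25 = (1)·66 + (-1)·41
41 = 1 × 25 + 16  ⟹  16 = (-1)·66 + (2)·41
25 = 1 × 16 + 9  ⟹  9 = (2)·66 + (-3)·41
16 = 1 × 9 + 7  ⟹  7 = (-3)·66 + (5)·41
9 = 1 × 7 + 2  ⟹  2 = (5)·66 + (-8)·41
7 = 3 × 2 + 1  ⟹  1 = (-18)·66 + (29)·41
So (29)·41 ≡ 1 (mod 66), i.e. 41^(-1) ≡ 29 (mod 66).
Check: 41 × 29 = 1189 ≡ 1 (mod 66)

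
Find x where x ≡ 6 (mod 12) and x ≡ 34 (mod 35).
174

Using Chinese Remainder Theorem:
M = 12 × 35 = 420
M1 = 35, M2 = 12
y1 = 35^(-1) mod 12 = 11
y2 = 12^(-1) mod 35 = 3
x = (6×35×11 + 34×12×3) mod 420 = 174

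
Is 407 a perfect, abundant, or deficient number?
deficient

Proper divisors of 407: sum = 1 + 11 + 37 = 49
Since 49 < 407, 407 is deficient.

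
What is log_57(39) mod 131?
30

Baby-step giant-step with step n = ⌈√131⌉ = 12.
Baby steps 57^j mod 131 (j:value) for j=0..11: 0:1, 1:57, 2:105, 3:90, 4:21, 5:18, 6:109, 7:56, 8:48, 9:116, 10:62, 11:128.
Giant-step multiplier: 57^(-12) ≡ 57^(130-12) = 57^118 ≡ 36 (mod 131).
Giant steps γ_i = 39·36^i mod 131: γ_0=39, γ_1=94, γ_2=109 (in table at j=6).
x = i·n + j = 2·12 + 6 = 30.
Check: 57^30 ≡ 39 (mod 131).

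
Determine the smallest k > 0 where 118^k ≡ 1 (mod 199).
198

199 is prime, so ord(118) divides φ(199) = 198.
Divisors of 198: 1, 2, 3, 6, 9, 11, 18, 22, 33, 66, 99, 198.
Repeated squaring: 118^1 ≡ 118, 118^2 ≡ 193, 118^4 ≡ 36, 118^8 ≡ 102, 118^16 ≡ 56, 118^32 ≡ 151, 118^64 ≡ 115, 118^128 ≡ 91 (mod 199).
Test 118^d mod 199 for each divisor d in increasing order:
118^1 ≡ 118
118^2 ≡ 193
118^3 = 118^2·118^1 ≡ 88
118^6 = 118^4·118^2 ≡ 182
118^9 = 118^8·118^1 ≡ 96
118^11 = 118^8·118^2·118^1 ≡ 21
118^18 = 118^16·118^2 ≡ 62
118^22 = 118^16·118^4·118^2 ≡ 43
118^33 = 118^32·118^1 ≡ 107
118^66 = 118^64·118^2 ≡ 106
118^99 = 118^64·118^32·118^2·118^1 ≡ 198
118^198 = 118^128·118^64·118^4·118^2 ≡ 1  ← first divisor giving 1
The order is 198.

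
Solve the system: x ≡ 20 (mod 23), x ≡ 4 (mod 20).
204

Using Chinese Remainder Theorem:
M = 23 × 20 = 460
M1 = 20, M2 = 23
y1 = 20^(-1) mod 23 = 15
y2 = 23^(-1) mod 20 = 7
x = (20×20×15 + 4×23×7) mod 460 = 204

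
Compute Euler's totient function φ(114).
36

114 = 2 × 3 × 19
φ(n) = n × ∏(1 - 1/p) for each prime p dividing n
φ(114) = 114 × (1 - 1/2) × (1 - 1/3) × (1 - 1/19) = 36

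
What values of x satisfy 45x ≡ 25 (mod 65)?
x ≡ 2 (mod 13)

gcd(45, 65) = 5, which divides 25, so solutions exist.
Divide through by 5: 9x ≡ 5 (mod 13).
Find 9^(-1) mod 13 by the extended Euclidean algorithm:
13 = 1 × 9 + 4  ⟹  4 = (1)·13 + (-1)·9
9 = 2 × 4 + 1  ⟹  1 = (-2)·13 + (3)·9
So (3)·9 ≡ 1 (mod 13), i.e. 9^(-1) ≡ 3 (mod 13).
x ≡ 3 × 5 = 15 ≡ 2 (mod 13).
Check: 45 × 2 = 90 ≡ 25 (mod 65).
x ≡ 2 (mod 13), giving 5 solutions mod 65.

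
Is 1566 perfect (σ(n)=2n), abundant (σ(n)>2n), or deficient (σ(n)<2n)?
abundant

Proper divisors of 1566: sum = 1 + 2 + 3 + 6 + 9 + 18 + 27 + 29 + 54 + 58 + 87 + 174 + 261 + 522 + 783 = 2034
Since 2034 > 1566, 1566 is abundant.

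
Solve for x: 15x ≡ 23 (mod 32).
x ≡ 25 (mod 32)

gcd(15, 32) = 1, which divides 23, so solutions exist.
Find 15^(-1) mod 32 by the extended Euclidean algorithm:
32 = 2 × 15 + 2  ⟹  2 = (1)·32 + (-2)·15
15 = 7 × 2 + 1  ⟹  1 = (-7)·32 + (15)·15
So (15)·15 ≡ 1 (mod 32), i.e. 15^(-1) ≡ 15 (mod 32).
x ≡ 15 × 23 = 345 ≡ 25 (mod 32).
Check: 15 × 25 = 375 ≡ 23 (mod 32).
Unique solution: x ≡ 25 (mod 32)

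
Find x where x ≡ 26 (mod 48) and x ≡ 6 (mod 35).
986

Using Chinese Remainder Theorem:
M = 48 × 35 = 1680
M1 = 35, M2 = 48
y1 = 35^(-1) mod 48 = 11
y2 = 48^(-1) mod 35 = 27
x = (26×35×11 + 6×48×27) mod 1680 = 986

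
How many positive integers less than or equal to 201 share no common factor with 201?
132

201 = 3 × 67
φ(n) = n × ∏(1 - 1/p) for each prime p dividing n
φ(201) = 201 × (1 - 1/3) × (1 - 1/67) = 132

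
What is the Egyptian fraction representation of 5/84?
1/17 + 1/1428

Greedy algorithm:
5/84: ceiling(84/5) = 17, use 1/17
1/1428: ceiling(1428/1) = 1428, use 1/1428
Result: 5/84 = 1/17 + 1/1428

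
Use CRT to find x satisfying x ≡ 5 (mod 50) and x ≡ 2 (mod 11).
255

Using Chinese Remainder Theorem:
M = 50 × 11 = 550
M1 = 11, M2 = 50
y1 = 11^(-1) mod 50 = 41
y2 = 50^(-1) mod 11 = 2
x = (5×11×41 + 2×50×2) mod 550 = 255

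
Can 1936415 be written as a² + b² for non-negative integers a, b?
Not possible

Factorization: 1936415 = 5 × 13 × 31^3
By Fermat: n is sum of two squares iff every prime p ≡ 3 (mod 4) appears to even power.
Prime(s) ≡ 3 (mod 4) with odd exponent: [(31, 3)]
Therefore 1936415 cannot be expressed as a² + b².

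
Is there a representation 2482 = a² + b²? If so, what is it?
9² + 49² (a=9, b=49)

Factorization: 2482 = 2 × 17 × 73
By Fermat: n is sum of two squares iff every prime p ≡ 3 (mod 4) appears to even power.
All primes ≡ 3 (mod 4) appear to even power.
Search a = 0, 1, 2, … for 2482 - a² a perfect square: first hit at a = 9: 2482 - 81 = 2401 = 49².
2482 = 9² + 49² = 81 + 2401 ✓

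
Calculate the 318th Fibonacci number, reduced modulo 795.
734

Matrix identity: Q^n = [[F_(n+1), F_n], [F_n, F_(n-1)]] with Q = [[1,1],[1,0]].
n = 318 = 100111110₂. Square-and-multiply, entries mod 795:
Q^1 = [[1,1],[1,0]]
Q^2 = (Q^1)² = [[2,1],[1,1]]
Q^4 = (Q^2)² = [[5,3],[3,2]]
Q^9 = (Q^4)²·Q = [[55,34],[34,21]]
Q^19 = (Q^9)²·Q = [[405,206],[206,199]]
Q^39 = (Q^19)²·Q = [[165,556],[556,404]]
Q^79 = (Q^39)²·Q = [[30,76],[76,749]]
Q^159 = (Q^79)²·Q = [[690,316],[316,374]]
Q^318 = (Q^159)² = [[376,734],[734,437]]
F_318 mod 795 = Q^318[0][1] = 734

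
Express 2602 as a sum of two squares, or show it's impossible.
1² + 51² (a=1, b=51)

Factorization: 2602 = 2 × 1301
By Fermat: n is sum of two squares iff every prime p ≡ 3 (mod 4) appears to even power.
All primes ≡ 3 (mod 4) appear to even power.
Search a = 0, 1, 2, … for 2602 - a² a perfect square: first hit at a = 1: 2602 - 1 = 2601 = 51².
2602 = 1² + 51² = 1 + 2601 ✓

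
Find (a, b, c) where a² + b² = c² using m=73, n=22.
(4845, 3212, 5813)

Euclid's formula: a = m² - n², b = 2mn, c = m² + n²
m = 73, n = 22
a = 73² - 22² = 5329 - 484 = 4845
b = 2 × 73 × 22 = 3212
c = 73² + 22² = 5329 + 484 = 5813
Verification: 4845² + 3212² = 23474025 + 10316944 = 33790969 = 5813² ✓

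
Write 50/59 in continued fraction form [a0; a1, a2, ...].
[0; 1, 5, 1, 1, 4]

Euclidean algorithm steps:
50 = 0 × 59 + 50
59 = 1 × 50 + 9
50 = 5 × 9 + 5
9 = 1 × 5 + 4
5 = 1 × 4 + 1
4 = 4 × 1 + 0
Continued fraction: [0; 1, 5, 1, 1, 4]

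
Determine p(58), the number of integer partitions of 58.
715220

p(n) counts ways to write n as a sum of positive integers (order ignored).
Euler's pentagonal recurrence: p(k) = p(k-1) + p(k-2) - p(k-5) - p(k-7) + p(k-12) + p(k-15) - ... (offsets j(3j∓1)/2, signs ++--, p(0)=1, p(<0)=0).
DP table for k = 0..57: p(0)=1, p(1)=1, p(2)=2, p(3)=3, p(4)=5, p(5)=7, p(6)=11, p(7)=15, p(8)=22, p(9)=30, p(10)=42, p(11)=56, p(12)=77, p(13)=101, p(14)=135, p(15)=176, p(16)=231, p(17)=297, p(18)=385, p(19)=490, p(20)=627, p(21)=792, p(22)=1002, p(23)=1255, p(24)=1575, p(25)=1958, p(26)=2436, p(27)=3010, p(28)=3718, p(29)=4565, p(30)=5604, p(31)=6842, p(32)=8349, p(33)=10143, p(34)=12310, p(35)=14883, p(36)=17977, p(37)=21637, p(38)=26015, p(39)=31185, p(40)=37338, p(41)=44583, p(42)=53174, p(43)=63261, p(44)=75175, p(45)=89134, p(46)=105558, p(47)=124754, p(48)=147273, p(49)=173525, p(50)=204226, p(51)=239943, p(52)=281589, p(53)=329931, p(54)=386155, p(55)=451276, p(56)=526823, p(57)=614154.
Final step: p(58) = p(57) + p(56) - p(53) - p(51) + p(46) + p(43) - p(36) - p(32) + p(23) + p(18) - p(7) - p(1)
= 614154 + 526823 - 329931 - 239943 + 105558 + 63261 - 17977 - 8349 + 1255 + 385 - 15 - 1
= 715220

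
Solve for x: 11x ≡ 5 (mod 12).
x ≡ 7 (mod 12)

gcd(11, 12) = 1, which divides 5, so solutions exist.
Find 11^(-1) mod 12 by the extended Euclidean algorithm:
12 = 1 × 11 + 1  ⟹  1 = (1)·12 + (-1)·11
So (-1)·11 ≡ 1 (mod 12), i.e. 11^(-1) ≡ -1 ≡ 11 (mod 12).
x ≡ 11 × 5 = 55 ≡ 7 (mod 12).
Check: 11 × 7 = 77 ≡ 5 (mod 12).
Unique solution: x ≡ 7 (mod 12)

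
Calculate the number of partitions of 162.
129913904637

p(n) counts ways to write n as a sum of positive integers (order ignored).
Euler's pentagonal recurrence: p(k) = p(k-1) + p(k-2) - p(k-5) - p(k-7) + p(k-12) + p(k-15) - ... (offsets j(3j∓1)/2, signs ++--, p(0)=1, p(<0)=0).
DP table for k = 0..161: p(0)=1, p(1)=1, p(2)=2, p(3)=3, p(4)=5, p(5)=7, p(6)=11, p(7)=15, p(8)=22, p(9)=30, p(10)=42, p(11)=56, p(12)=77, p(13)=101, p(14)=135, p(15)=176, p(16)=231, p(17)=297, p(18)=385, p(19)=490, p(20)=627, p(21)=792, p(22)=1002, p(23)=1255, p(24)=1575, p(25)=1958, p(26)=2436, p(27)=3010, p(28)=3718, p(29)=4565, p(30)=5604, p(31)=6842, p(32)=8349, p(33)=10143, p(34)=12310, p(35)=14883, p(36)=17977, p(37)=21637, p(38)=26015, p(39)=31185, p(40)=37338, p(41)=44583, p(42)=53174, p(43)=63261, p(44)=75175, p(45)=89134, p(46)=105558, p(47)=124754, p(48)=147273, p(49)=173525, p(50)=204226, p(51)=239943, p(52)=281589, p(53)=329931, p(54)=386155, p(55)=451276, p(56)=526823, p(57)=614154, p(58)=715220, p(59)=831820, p(60)=966467, p(61)=1121505, p(62)=1300156, p(63)=1505499, p(64)=1741630, p(65)=2012558, p(66)=2323520, p(67)=2679689, p(68)=3087735, p(69)=3554345, p(70)=4087968, p(71)=4697205, p(72)=5392783, p(73)=6185689, p(74)=7089500, p(75)=8118264, p(76)=9289091, p(77)=10619863, p(78)=12132164, p(79)=13848650, p(80)=15796476, p(81)=18004327, p(82)=20506255, p(83)=23338469, p(84)=26543660, p(85)=30167357, p(86)=34262962, p(87)=38887673, p(88)=44108109, p(89)=49995925, p(90)=56634173, p(91)=64112359, p(92)=72533807, p(93)=82010177, p(94)=92669720, p(95)=104651419, p(96)=118114304, p(97)=133230930, p(98)=150198136, p(99)=169229875, p(100)=190569292, p(101)=214481126, p(102)=241265379, p(103)=271248950, p(104)=304801365, p(105)=342325709, p(106)=384276336, p(107)=431149389, p(108)=483502844, p(109)=541946240, p(110)=607163746, p(111)=679903203, p(112)=761002156, p(113)=851376628, p(114)=952050665, p(115)=1064144451, p(116)=1188908248, p(117)=1327710076, p(118)=1482074143, p(119)=1653668665, p(120)=1844349560, p(121)=2056148051, p(122)=2291320912, p(123)=2552338241, p(124)=2841940500, p(125)=3163127352, p(126)=3519222692, p(127)=3913864295, p(128)=4351078600, p(129)=4835271870, p(130)=5371315400, p(131)=5964539504, p(132)=6620830889, p(133)=7346629512, p(134)=8149040695, p(135)=9035836076, p(136)=10015581680, p(137)=11097645016, p(138)=12292341831, p(139)=13610949895, p(140)=15065878135, p(141)=16670689208, p(142)=18440293320, p(143)=20390982757, p(144)=22540654445, p(145)=24908858009, p(146)=27517052599, p(147)=30388671978, p(148)=33549419497, p(149)=37027355200, p(150)=40853235313, p(151)=45060624582, p(152)=49686288421, p(153)=54770336324, p(154)=60356673280, p(155)=66493182097, p(156)=73232243759, p(157)=80630964769, p(158)=88751778802, p(159)=97662728555, p(160)=107438159466, p(161)=118159068427.
Final step: p(162) = p(161) + p(160) - p(157) - p(155) + p(150) + p(147) - p(140) - p(136) + p(127) + p(122) - p(111) - p(105) + p(92) + p(85) - p(70) - p(62) + p(45) + p(36) - p(17) - p(7)
= 118159068427 + 107438159466 - 80630964769 - 66493182097 + 40853235313 + 30388671978 - 15065878135 - 10015581680 + 3913864295 + 2291320912 - 679903203 - 342325709 + 72533807 + 30167357 - 4087968 - 1300156 + 89134 + 17977 - 297 - 15
= 129913904637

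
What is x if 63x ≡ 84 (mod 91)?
x ≡ 10 (mod 13)

gcd(63, 91) = 7, which divides 84, so solutions exist.
Divide through by 7: 9x ≡ 12 (mod 13).
Find 9^(-1) mod 13 by the extended Euclidean algorithm:
13 = 1 × 9 + 4  ⟹  4 = (1)·13 + (-1)·9
9 = 2 × 4 + 1  ⟹  1 = (-2)·13 + (3)·9
So (3)·9 ≡ 1 (mod 13), i.e. 9^(-1) ≡ 3 (mod 13).
x ≡ 3 × 12 = 36 ≡ 10 (mod 13).
Check: 63 × 10 = 630 ≡ 84 (mod 91).
x ≡ 10 (mod 13), giving 7 solutions mod 91.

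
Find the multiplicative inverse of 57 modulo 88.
17

gcd(57, 88) = 1, so the inverse exists.
Extended Euclidean algorithm on (88, 57):
88 = 1 × 57 + 31  ⟹  31 = (1)·88 + (-1)·57
57 = 1 × 31 + 26  ⟹  26 = (-1)·88 + (2)·57
31 = 1 × 26 + 5  ⟹  5 = (2)·88 + (-3)·57
26 = 5 × 5 + 1  ⟹  1 = (-11)·88 + (17)·57
So (17)·57 ≡ 1 (mod 88), i.e. 57^(-1) ≡ 17 (mod 88).
Check: 57 × 17 = 969 ≡ 1 (mod 88)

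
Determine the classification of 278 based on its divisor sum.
deficient

Proper divisors of 278: sum = 1 + 2 + 139 = 142
Since 142 < 278, 278 is deficient.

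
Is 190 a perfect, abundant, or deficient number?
deficient

Proper divisors of 190: sum = 1 + 2 + 5 + 10 + 19 + 38 + 95 = 170
Since 170 < 190, 190 is deficient.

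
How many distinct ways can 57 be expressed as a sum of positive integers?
614154

p(n) counts ways to write n as a sum of positive integers (order ignored).
Euler's pentagonal recurrence: p(k) = p(k-1) + p(k-2) - p(k-5) - p(k-7) + p(k-12) + p(k-15) - ... (offsets j(3j∓1)/2, signs ++--, p(0)=1, p(<0)=0).
DP table for k = 0..56: p(0)=1, p(1)=1, p(2)=2, p(3)=3, p(4)=5, p(5)=7, p(6)=11, p(7)=15, p(8)=22, p(9)=30, p(10)=42, p(11)=56, p(12)=77, p(13)=101, p(14)=135, p(15)=176, p(16)=231, p(17)=297, p(18)=385, p(19)=490, p(20)=627, p(21)=792, p(22)=1002, p(23)=1255, p(24)=1575, p(25)=1958, p(26)=2436, p(27)=3010, p(28)=3718, p(29)=4565, p(30)=5604, p(31)=6842, p(32)=8349, p(33)=10143, p(34)=12310, p(35)=14883, p(36)=17977, p(37)=21637, p(38)=26015, p(39)=31185, p(40)=37338, p(41)=44583, p(42)=53174, p(43)=63261, p(44)=75175, p(45)=89134, p(46)=105558, p(47)=124754, p(48)=147273, p(49)=173525, p(50)=204226, p(51)=239943, p(52)=281589, p(53)=329931, p(54)=386155, p(55)=451276, p(56)=526823.
Final step: p(57) = p(56) + p(55) - p(52) - p(50) + p(45) + p(42) - p(35) - p(31) + p(22) + p(17) - p(6) - p(0)
= 526823 + 451276 - 281589 - 204226 + 89134 + 53174 - 14883 - 6842 + 1002 + 297 - 11 - 1
= 614154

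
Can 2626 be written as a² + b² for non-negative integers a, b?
5² + 51² (a=5, b=51)

Factorization: 2626 = 2 × 13 × 101
By Fermat: n is sum of two squares iff every prime p ≡ 3 (mod 4) appears to even power.
All primes ≡ 3 (mod 4) appear to even power.
Search a = 0, 1, 2, … for 2626 - a² a perfect square: first hit at a = 5: 2626 - 25 = 2601 = 51².
2626 = 5² + 51² = 25 + 2601 ✓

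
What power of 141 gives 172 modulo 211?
86

Baby-step giant-step with step n = ⌈√211⌉ = 15.
Baby steps 141^j mod 211 (j:value) for j=0..14: 0:1, 1:141, 2:47, 3:86, 4:99, 5:33, 6:11, 7:74, 8:95, 9:102, 10:34, 11:152, 12:121, 13:181, 14:201.
Giant-step multiplier: 141^(-15) ≡ 141^(210-15) = 141^195 ≡ 63 (mod 211).
Giant steps γ_i = 172·63^i mod 211: γ_0=172, γ_1=75, γ_2=83, γ_3=165, γ_4=56, γ_5=152 (in table at j=11).
x = i·n + j = 5·15 + 11 = 86.
Check: 141^86 ≡ 172 (mod 211).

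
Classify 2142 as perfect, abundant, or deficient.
abundant

Proper divisors of 2142: sum = 1 + 2 + 3 + 6 + 7 + 9 + 14 + 17 + ... + 306 + 357 + 714 + 1071 (23 divisors) = 3474
Since 3474 > 2142, 2142 is abundant.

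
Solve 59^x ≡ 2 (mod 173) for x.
55

Baby-step giant-step with step n = ⌈√173⌉ = 14.
Baby steps 59^j mod 173 (j:value) for j=0..13: 0:1, 1:59, 2:21, 3:28, 4:95, 5:69, 6:92, 7:65, 8:29, 9:154, 10:90, 11:120, 12:160, 13:98.
Giant-step multiplier: 59^(-14) ≡ 59^(172-14) = 59^158 ≡ 64 (mod 173).
Giant steps γ_i = 2·64^i mod 173: γ_0=2, γ_1=128, γ_2=61, γ_3=98 (in table at j=13).
x = i·n + j = 3·14 + 13 = 55.
Check: 59^55 ≡ 2 (mod 173).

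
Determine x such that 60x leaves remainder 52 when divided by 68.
x ≡ 2 (mod 17)

gcd(60, 68) = 4, which divides 52, so solutions exist.
Divide through by 4: 15x ≡ 13 (mod 17).
Find 15^(-1) mod 17 by the extended Euclidean algorithm:
17 = 1 × 15 + 2  ⟹  2 = (1)·17 + (-1)·15
15 = 7 × 2 + 1  ⟹  1 = (-7)·17 + (8)·15
So (8)·15 ≡ 1 (mod 17), i.e. 15^(-1) ≡ 8 (mod 17).
x ≡ 8 × 13 = 104 ≡ 2 (mod 17).
Check: 60 × 2 = 120 ≡ 52 (mod 68).
x ≡ 2 (mod 17), giving 4 solutions mod 68.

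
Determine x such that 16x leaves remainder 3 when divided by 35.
x ≡ 33 (mod 35)

gcd(16, 35) = 1, which divides 3, so solutions exist.
Find 16^(-1) mod 35 by the extended Euclidean algorithm:
35 = 2 × 16 + 3  ⟹  3 = (1)·35 + (-2)·16
16 = 5 × 3 + 1  ⟹  1 = (-5)·35 + (11)·16
So (11)·16 ≡ 1 (mod 35), i.e. 16^(-1) ≡ 11 (mod 35).
x ≡ 11 × 3 = 33 ≡ 33 (mod 35).
Check: 16 × 33 = 528 ≡ 3 (mod 35).
Unique solution: x ≡ 33 (mod 35)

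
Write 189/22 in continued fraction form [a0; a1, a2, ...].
[8; 1, 1, 2, 4]

Euclidean algorithm steps:
189 = 8 × 22 + 13
22 = 1 × 13 + 9
13 = 1 × 9 + 4
9 = 2 × 4 + 1
4 = 4 × 1 + 0
Continued fraction: [8; 1, 1, 2, 4]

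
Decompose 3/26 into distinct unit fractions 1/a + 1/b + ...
1/9 + 1/234

Greedy algorithm:
3/26: ceiling(26/3) = 9, use 1/9
1/234: ceiling(234/1) = 234, use 1/234
Result: 3/26 = 1/9 + 1/234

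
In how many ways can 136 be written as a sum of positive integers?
10015581680

p(n) counts ways to write n as a sum of positive integers (order ignored).
Euler's pentagonal recurrence: p(k) = p(k-1) + p(k-2) - p(k-5) - p(k-7) + p(k-12) + p(k-15) - ... (offsets j(3j∓1)/2, signs ++--, p(0)=1, p(<0)=0).
DP table for k = 0..135: p(0)=1, p(1)=1, p(2)=2, p(3)=3, p(4)=5, p(5)=7, p(6)=11, p(7)=15, p(8)=22, p(9)=30, p(10)=42, p(11)=56, p(12)=77, p(13)=101, p(14)=135, p(15)=176, p(16)=231, p(17)=297, p(18)=385, p(19)=490, p(20)=627, p(21)=792, p(22)=1002, p(23)=1255, p(24)=1575, p(25)=1958, p(26)=2436, p(27)=3010, p(28)=3718, p(29)=4565, p(30)=5604, p(31)=6842, p(32)=8349, p(33)=10143, p(34)=12310, p(35)=14883, p(36)=17977, p(37)=21637, p(38)=26015, p(39)=31185, p(40)=37338, p(41)=44583, p(42)=53174, p(43)=63261, p(44)=75175, p(45)=89134, p(46)=105558, p(47)=124754, p(48)=147273, p(49)=173525, p(50)=204226, p(51)=239943, p(52)=281589, p(53)=329931, p(54)=386155, p(55)=451276, p(56)=526823, p(57)=614154, p(58)=715220, p(59)=831820, p(60)=966467, p(61)=1121505, p(62)=1300156, p(63)=1505499, p(64)=1741630, p(65)=2012558, p(66)=2323520, p(67)=2679689, p(68)=3087735, p(69)=3554345, p(70)=4087968, p(71)=4697205, p(72)=5392783, p(73)=6185689, p(74)=7089500, p(75)=8118264, p(76)=9289091, p(77)=10619863, p(78)=12132164, p(79)=13848650, p(80)=15796476, p(81)=18004327, p(82)=20506255, p(83)=23338469, p(84)=26543660, p(85)=30167357, p(86)=34262962, p(87)=38887673, p(88)=44108109, p(89)=49995925, p(90)=56634173, p(91)=64112359, p(92)=72533807, p(93)=82010177, p(94)=92669720, p(95)=104651419, p(96)=118114304, p(97)=133230930, p(98)=150198136, p(99)=169229875, p(100)=190569292, p(101)=214481126, p(102)=241265379, p(103)=271248950, p(104)=304801365, p(105)=342325709, p(106)=384276336, p(107)=431149389, p(108)=483502844, p(109)=541946240, p(110)=607163746, p(111)=679903203, p(112)=761002156, p(113)=851376628, p(114)=952050665, p(115)=1064144451, p(116)=1188908248, p(117)=1327710076, p(118)=1482074143, p(119)=1653668665, p(120)=1844349560, p(121)=2056148051, p(122)=2291320912, p(123)=2552338241, p(124)=2841940500, p(125)=3163127352, p(126)=3519222692, p(127)=3913864295, p(128)=4351078600, p(129)=4835271870, p(130)=5371315400, p(131)=5964539504, p(132)=6620830889, p(133)=7346629512, p(134)=8149040695, p(135)=9035836076.
Final step: p(136) = p(135) + p(134) - p(131) - p(129) + p(124) + p(121) - p(114) - p(110) + p(101) + p(96) - p(85) - p(79) + p(66) + p(59) - p(44) - p(36) + p(19) + p(10)
= 9035836076 + 8149040695 - 5964539504 - 4835271870 + 2841940500 + 2056148051 - 952050665 - 607163746 + 214481126 + 118114304 - 30167357 - 13848650 + 2323520 + 831820 - 75175 - 17977 + 490 + 42
= 10015581680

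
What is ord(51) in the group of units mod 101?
100

101 is prime, so ord(51) divides φ(101) = 100.
Divisors of 100: 1, 2, 4, 5, 10, 20, 25, 50, 100.
Repeated squaring: 51^1 ≡ 51, 51^2 ≡ 76, 51^4 ≡ 19, 51^8 ≡ 58, 51^16 ≡ 31, 51^32 ≡ 52, 51^64 ≡ 78 (mod 101).
Test 51^d mod 101 for each divisor d in increasing order:
51^1 ≡ 51
51^2 ≡ 76
51^4 ≡ 19
51^5 = 51^4·51^1 ≡ 60
51^10 = 51^8·51^2 ≡ 65
51^20 = 51^16·51^4 ≡ 84
51^25 = 51^16·51^8·51^1 ≡ 91
51^50 = 51^32·51^16·51^2 ≡ 100
51^100 = 51^64·51^32·51^4 ≡ 1  ← first divisor giving 1
The order is 100.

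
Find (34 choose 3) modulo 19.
18

Using Lucas' theorem:
Write n=34 and k=3 in base 19:
n in base 19: [1, 15]
k in base 19: [0, 3]
C(34,3) mod 19 = ∏ C(n_i, k_i) mod 19
Digit binomials (mod 19): C(1,0) = 1; C(15,3) = 455 ≡ 18
Product: 1 × 18 = 18 ≡ 18 (mod 19)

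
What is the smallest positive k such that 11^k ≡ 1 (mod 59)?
58

59 is prime, so ord(11) divides φ(59) = 58.
Divisors of 58: 1, 2, 29, 58.
Repeated squaring: 11^1 ≡ 11, 11^2 ≡ 3, 11^4 ≡ 9, 11^8 ≡ 22, 11^16 ≡ 12, 11^32 ≡ 26 (mod 59).
Test 11^d mod 59 for each divisor d in increasing order:
11^1 ≡ 11
11^2 ≡ 3
11^29 = 11^16·11^8·11^4·11^1 ≡ 58
11^58 = 11^32·11^16·11^8·11^2 ≡ 1  ← first divisor giving 1
The order is 58.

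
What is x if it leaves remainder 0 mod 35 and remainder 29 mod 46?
1225

Using Chinese Remainder Theorem:
M = 35 × 46 = 1610
M1 = 46, M2 = 35
y1 = 46^(-1) mod 35 = 16
y2 = 35^(-1) mod 46 = 25
x = (0×46×16 + 29×35×25) mod 1610 = 1225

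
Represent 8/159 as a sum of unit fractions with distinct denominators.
1/20 + 1/3180

Greedy algorithm:
8/159: ceiling(159/8) = 20, use 1/20
1/3180: ceiling(3180/1) = 3180, use 1/3180
Result: 8/159 = 1/20 + 1/3180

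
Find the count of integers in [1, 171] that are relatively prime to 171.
108

171 = 3^2 × 19
φ(n) = n × ∏(1 - 1/p) for each prime p dividing n
φ(171) = 171 × (1 - 1/3) × (1 - 1/19) = 108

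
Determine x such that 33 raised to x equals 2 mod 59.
41

Baby-step giant-step with step n = ⌈√59⌉ = 8.
Baby steps 33^j mod 59 (j:value) for j=0..7: 0:1, 1:33, 2:27, 3:6, 4:21, 5:44, 6:36, 7:8.
Giant-step multiplier: 33^(-8) ≡ 33^(58-8) = 33^50 ≡ 19 (mod 59).
Giant steps γ_i = 2·19^i mod 59: γ_0=2, γ_1=38, γ_2=14, γ_3=30, γ_4=39, γ_5=33 (in table at j=1).
x = i·n + j = 5·8 + 1 = 41.
Check: 33^41 ≡ 2 (mod 59).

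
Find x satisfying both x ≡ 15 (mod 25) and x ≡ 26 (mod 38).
140

Using Chinese Remainder Theorem:
M = 25 × 38 = 950
M1 = 38, M2 = 25
y1 = 38^(-1) mod 25 = 2
y2 = 25^(-1) mod 38 = 35
x = (15×38×2 + 26×25×35) mod 950 = 140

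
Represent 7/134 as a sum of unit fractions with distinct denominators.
1/20 + 1/447 + 1/598980

Greedy algorithm:
7/134: ceiling(134/7) = 20, use 1/20
3/1340: ceiling(1340/3) = 447, use 1/447
1/598980: ceiling(598980/1) = 598980, use 1/598980
Result: 7/134 = 1/20 + 1/447 + 1/598980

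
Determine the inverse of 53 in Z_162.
107

gcd(53, 162) = 1, so the inverse exists.
Extended Euclidean algorithm on (162, 53):
162 = 3 × 53 + 3  ⟹  3 = (1)·162 + (-3)·53
53 = 17 × 3 + 2  ⟹  2 = (-17)·162 + (52)·53
3 = 1 × 2 + 1  ⟹  1 = (18)·162 + (-55)·53
So (-55)·53 ≡ 1 (mod 162), i.e. 53^(-1) ≡ -55 ≡ 107 (mod 162).
Check: 53 × 107 = 5671 ≡ 1 (mod 162)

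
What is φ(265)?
208

265 = 5 × 53
φ(n) = n × ∏(1 - 1/p) for each prime p dividing n
φ(265) = 265 × (1 - 1/5) × (1 - 1/53) = 208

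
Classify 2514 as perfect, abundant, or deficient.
abundant

Proper divisors of 2514: sum = 1 + 2 + 3 + 6 + 419 + 838 + 1257 = 2526
Since 2526 > 2514, 2514 is abundant.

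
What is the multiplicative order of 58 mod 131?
5

131 is prime, so ord(58) divides φ(131) = 130.
Divisors of 130: 1, 2, 5, 10, 13, 26, 65, 130.
Repeated squaring: 58^1 ≡ 58, 58^2 ≡ 89, 58^4 ≡ 61, 58^8 ≡ 53, 58^16 ≡ 58, 58^32 ≡ 89, 58^64 ≡ 61, 58^128 ≡ 53 (mod 131).
Test 58^d mod 131 for each divisor d in increasing order:
58^1 ≡ 58
58^2 ≡ 89
58^5 = 58^4·58^1 ≡ 1  ← first divisor giving 1
The order is 5.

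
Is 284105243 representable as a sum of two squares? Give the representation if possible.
Not possible

Factorization: 284105243 = 61 × 167^3
By Fermat: n is sum of two squares iff every prime p ≡ 3 (mod 4) appears to even power.
Prime(s) ≡ 3 (mod 4) with odd exponent: [(167, 3)]
Therefore 284105243 cannot be expressed as a² + b².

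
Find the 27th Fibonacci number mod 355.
103

Matrix identity: Q^n = [[F_(n+1), F_n], [F_n, F_(n-1)]] with Q = [[1,1],[1,0]].
n = 27 = 11011₂. Square-and-multiply, entries mod 355:
Q^1 = [[1,1],[1,0]]
Q^3 = (Q^1)²·Q = [[3,2],[2,1]]
Q^6 = (Q^3)² = [[13,8],[8,5]]
Q^13 = (Q^6)²·Q = [[22,233],[233,144]]
Q^27 = (Q^13)²·Q = [[86,103],[103,338]]
F_27 mod 355 = Q^27[0][1] = 103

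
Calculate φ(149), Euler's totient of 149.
148

149 = 149
φ(n) = n × ∏(1 - 1/p) for each prime p dividing n
φ(149) = 149 × (1 - 1/149) = 148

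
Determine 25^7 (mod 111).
28

Repeated squaring. Binary of 7 = 111.
25^1 ≡ 25 (mod 111); 25^2 ≡ 70 (mod 111); 25^4 ≡ 16 (mod 111)
25^7 = 25^1 × 25^2 × 25^4 ≡ 28 (mod 111)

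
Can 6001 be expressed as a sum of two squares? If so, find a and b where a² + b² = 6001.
15² + 76² (a=15, b=76)

Factorization: 6001 = 17 × 353
By Fermat: n is sum of two squares iff every prime p ≡ 3 (mod 4) appears to even power.
All primes ≡ 3 (mod 4) appear to even power.
Search a = 0, 1, 2, … for 6001 - a² a perfect square: first hit at a = 15: 6001 - 225 = 5776 = 76².
6001 = 15² + 76² = 225 + 5776 ✓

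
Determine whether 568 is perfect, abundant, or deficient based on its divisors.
deficient

Proper divisors of 568: sum = 1 + 2 + 4 + 8 + 71 + 142 + 284 = 512
Since 512 < 568, 568 is deficient.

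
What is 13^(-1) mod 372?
229

gcd(13, 372) = 1, so the inverse exists.
Extended Euclidean algorithm on (372, 13):
372 = 28 × 13 + 8  ⟹  8 = (1)·372 + (-28)·13
13 = 1 × 8 + 5  ⟹  5 = (-1)·372 + (29)·13
8 = 1 × 5 + 3  ⟹  3 = (2)·372 + (-57)·13
5 = 1 × 3 + 2  ⟹  2 = (-3)·372 + (86)·13
3 = 1 × 2 + 1  ⟹  1 = (5)·372 + (-143)·13
So (-143)·13 ≡ 1 (mod 372), i.e. 13^(-1) ≡ -143 ≡ 229 (mod 372).
Check: 13 × 229 = 2977 ≡ 1 (mod 372)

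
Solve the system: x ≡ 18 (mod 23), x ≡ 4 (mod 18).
202

Using Chinese Remainder Theorem:
M = 23 × 18 = 414
M1 = 18, M2 = 23
y1 = 18^(-1) mod 23 = 9
y2 = 23^(-1) mod 18 = 11
x = (18×18×9 + 4×23×11) mod 414 = 202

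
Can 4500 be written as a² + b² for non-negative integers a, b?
12² + 66² (a=12, b=66)

Factorization: 4500 = 2^2 × 3^2 × 5^3
By Fermat: n is sum of two squares iff every prime p ≡ 3 (mod 4) appears to even power.
All primes ≡ 3 (mod 4) appear to even power.
Search a = 0, 1, 2, … for 4500 - a² a perfect square: first hit at a = 12: 4500 - 144 = 4356 = 66².
4500 = 12² + 66² = 144 + 4356 ✓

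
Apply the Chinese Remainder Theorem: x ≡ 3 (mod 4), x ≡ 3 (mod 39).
3

Using Chinese Remainder Theorem:
M = 4 × 39 = 156
M1 = 39, M2 = 4
y1 = 39^(-1) mod 4 = 3
y2 = 4^(-1) mod 39 = 10
x = (3×39×3 + 3×4×10) mod 156 = 3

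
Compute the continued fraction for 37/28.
[1; 3, 9]

Euclidean algorithm steps:
37 = 1 × 28 + 9
28 = 3 × 9 + 1
9 = 9 × 1 + 0
Continued fraction: [1; 3, 9]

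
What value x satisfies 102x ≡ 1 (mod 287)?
121

gcd(102, 287) = 1, so the inverse exists.
Extended Euclidean algorithm on (287, 102):
287 = 2 × 102 + 83  ⟹  83 = (1)·287 + (-2)·102
102 = 1 × 83 + 19  ⟹  19 = (-1)·287 + (3)·102
83 = 4 × 19 + 7  ⟹  7 = (5)·287 + (-14)·102
19 = 2 × 7 + 5  ⟹  5 = (-11)·287 + (31)·102
7 = 1 × 5 + 2  ⟹  2 = (16)·287 + (-45)·102
5 = 2 × 2 + 1  ⟹  1 = (-43)·287 + (121)·102
So (121)·102 ≡ 1 (mod 287), i.e. 102^(-1) ≡ 121 (mod 287).
Check: 102 × 121 = 12342 ≡ 1 (mod 287)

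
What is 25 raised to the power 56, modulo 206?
195

Repeated squaring. Binary of 56 = 111000.
25^1 ≡ 25 (mod 206); 25^2 ≡ 7 (mod 206); 25^4 ≡ 49 (mod 206); 25^8 ≡ 135 (mod 206); 25^16 ≡ 97 (mod 206); 25^32 ≡ 139 (mod 206)
25^56 = 25^8 × 25^16 × 25^32 ≡ 195 (mod 206)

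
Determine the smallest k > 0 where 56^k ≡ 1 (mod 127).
126

127 is prime, so ord(56) divides φ(127) = 126.
Divisors of 126: 1, 2, 3, 6, 7, 9, 14, 18, 21, 42, 63, 126.
Repeated squaring: 56^1 ≡ 56, 56^2 ≡ 88, 56^4 ≡ 124, 56^8 ≡ 9, 56^16 ≡ 81, 56^32 ≡ 84, 56^64 ≡ 71 (mod 127).
Test 56^d mod 127 for each divisor d in increasing order:
56^1 ≡ 56
56^2 ≡ 88
56^3 = 56^2·56^1 ≡ 102
56^6 = 56^4·56^2 ≡ 117
56^7 = 56^4·56^2·56^1 ≡ 75
56^9 = 56^8·56^1 ≡ 123
56^14 = 56^8·56^4·56^2 ≡ 37
56^18 = 56^16·56^2 ≡ 16
56^21 = 56^16·56^4·56^1 ≡ 108
56^42 = 56^32·56^8·56^2 ≡ 107
56^63 = 56^32·56^16·56^8·56^4·56^2·56^1 ≡ 126
56^126 = 56^64·56^32·56^16·56^8·56^4·56^2 ≡ 1  ← first divisor giving 1
The order is 126.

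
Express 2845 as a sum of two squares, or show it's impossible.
6² + 53² (a=6, b=53)

Factorization: 2845 = 5 × 569
By Fermat: n is sum of two squares iff every prime p ≡ 3 (mod 4) appears to even power.
All primes ≡ 3 (mod 4) appear to even power.
Search a = 0, 1, 2, … for 2845 - a² a perfect square: first hit at a = 6: 2845 - 36 = 2809 = 53².
2845 = 6² + 53² = 36 + 2809 ✓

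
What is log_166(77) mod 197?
77

Baby-step giant-step with step n = ⌈√197⌉ = 15.
Baby steps 166^j mod 197 (j:value) for j=0..14: 0:1, 1:166, 2:173, 3:153, 4:182, 5:71, 6:163, 7:69, 8:28, 9:117, 10:116, 11:147, 12:171, 13:18, 14:33.
Giant-step multiplier: 166^(-15) ≡ 166^(196-15) = 166^181 ≡ 57 (mod 197).
Giant steps γ_i = 77·57^i mod 197: γ_0=77, γ_1=55, γ_2=180, γ_3=16, γ_4=124, γ_5=173 (in table at j=2).
x = i·n + j = 5·15 + 2 = 77.
Check: 166^77 ≡ 77 (mod 197).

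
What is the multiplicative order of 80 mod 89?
44

89 is prime, so ord(80) divides φ(89) = 88.
Divisors of 88: 1, 2, 4, 8, 11, 22, 44, 88.
Repeated squaring: 80^1 ≡ 80, 80^2 ≡ 81, 80^4 ≡ 64, 80^8 ≡ 2, 80^16 ≡ 4, 80^32 ≡ 16, 80^64 ≡ 78 (mod 89).
Test 80^d mod 89 for each divisor d in increasing order:
80^1 ≡ 80
80^2 ≡ 81
80^4 ≡ 64
80^8 ≡ 2
80^11 = 80^8·80^2·80^1 ≡ 55
80^22 = 80^16·80^4·80^2 ≡ 88
80^44 = 80^32·80^8·80^4 ≡ 1  ← first divisor giving 1
The order is 44.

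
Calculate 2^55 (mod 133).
2

Repeated squaring. Binary of 55 = 110111.
2^1 ≡ 2 (mod 133); 2^2 ≡ 4 (mod 133); 2^4 ≡ 16 (mod 133); 2^8 ≡ 123 (mod 133); 2^16 ≡ 100 (mod 133); 2^32 ≡ 25 (mod 133)
2^55 = 2^1 × 2^2 × 2^4 × 2^16 × 2^32 ≡ 2 (mod 133)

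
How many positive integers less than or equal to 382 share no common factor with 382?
190

382 = 2 × 191
φ(n) = n × ∏(1 - 1/p) for each prime p dividing n
φ(382) = 382 × (1 - 1/2) × (1 - 1/191) = 190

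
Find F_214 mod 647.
510

Matrix identity: Q^n = [[F_(n+1), F_n], [F_n, F_(n-1)]] with Q = [[1,1],[1,0]].
n = 214 = 11010110₂. Square-and-multiply, entries mod 647:
Q^1 = [[1,1],[1,0]]
Q^3 = (Q^1)²·Q = [[3,2],[2,1]]
Q^6 = (Q^3)² = [[13,8],[8,5]]
Q^13 = (Q^6)²·Q = [[377,233],[233,144]]
Q^26 = (Q^13)² = [[377,404],[404,620]]
Q^53 = (Q^26)²·Q = [[315,608],[608,354]]
Q^107 = (Q^53)²·Q = [[250,461],[461,436]]
Q^214 = (Q^107)² = [[46,510],[510,183]]
F_214 mod 647 = Q^214[0][1] = 510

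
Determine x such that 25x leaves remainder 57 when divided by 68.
x ≡ 5 (mod 68)

gcd(25, 68) = 1, which divides 57, so solutions exist.
Find 25^(-1) mod 68 by the extended Euclidean algorithm:
68 = 2 × 25 + 18  ⟹  18 = (1)·68 + (-2)·25
25 = 1 × 18 + 7  ⟹  7 = (-1)·68 + (3)·25
18 = 2 × 7 + 4  ⟹  4 = (3)·68 + (-8)·25
7 = 1 × 4 + 3  ⟹  3 = (-4)·68 + (11)·25
4 = 1 × 3 + 1  ⟹  1 = (7)·68 + (-19)·25
So (-19)·25 ≡ 1 (mod 68), i.e. 25^(-1) ≡ -19 ≡ 49 (mod 68).
x ≡ 49 × 57 = 2793 ≡ 5 (mod 68).
Check: 25 × 5 = 125 ≡ 57 (mod 68).
Unique solution: x ≡ 5 (mod 68)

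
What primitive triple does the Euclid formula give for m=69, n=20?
(4361, 2760, 5161)

Euclid's formula: a = m² - n², b = 2mn, c = m² + n²
m = 69, n = 20
a = 69² - 20² = 4761 - 400 = 4361
b = 2 × 69 × 20 = 2760
c = 69² + 20² = 4761 + 400 = 5161
Verification: 4361² + 2760² = 19018321 + 7617600 = 26635921 = 5161² ✓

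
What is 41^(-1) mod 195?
176

gcd(41, 195) = 1, so the inverse exists.
Extended Euclidean algorithm on (195, 41):
195 = 4 × 41 + 31  ⟹  31 = (1)·195 + (-4)·41
41 = 1 × 31 + 10  ⟹  10 = (-1)·195 + (5)·41
31 = 3 × 10 + 1  ⟹  1 = (4)·195 + (-19)·41
So (-19)·41 ≡ 1 (mod 195), i.e. 41^(-1) ≡ -19 ≡ 176 (mod 195).
Check: 41 × 176 = 7216 ≡ 1 (mod 195)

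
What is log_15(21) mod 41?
22

Baby-step giant-step with step n = ⌈√41⌉ = 7.
Baby steps 15^j mod 41 (j:value) for j=0..6: 0:1, 1:15, 2:20, 3:13, 4:31, 5:14, 6:5.
Giant-step multiplier: 15^(-7) ≡ 15^(40-7) = 15^33 ≡ 35 (mod 41).
Giant steps γ_i = 21·35^i mod 41: γ_0=21, γ_1=38, γ_2=18, γ_3=15 (in table at j=1).
x = i·n + j = 3·7 + 1 = 22.
Check: 15^22 ≡ 21 (mod 41).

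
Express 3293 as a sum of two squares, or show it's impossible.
22² + 53² (a=22, b=53)

Factorization: 3293 = 37 × 89
By Fermat: n is sum of two squares iff every prime p ≡ 3 (mod 4) appears to even power.
All primes ≡ 3 (mod 4) appear to even power.
Search a = 0, 1, 2, … for 3293 - a² a perfect square: first hit at a = 22: 3293 - 484 = 2809 = 53².
3293 = 22² + 53² = 484 + 2809 ✓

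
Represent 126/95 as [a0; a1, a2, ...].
[1; 3, 15, 2]

Euclidean algorithm steps:
126 = 1 × 95 + 31
95 = 3 × 31 + 2
31 = 15 × 2 + 1
2 = 2 × 1 + 0
Continued fraction: [1; 3, 15, 2]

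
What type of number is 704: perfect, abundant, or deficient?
abundant

Proper divisors of 704: sum = 1 + 2 + 4 + 8 + 11 + 16 + 22 + 32 + 44 + 64 + 88 + 176 + 352 = 820
Since 820 > 704, 704 is abundant.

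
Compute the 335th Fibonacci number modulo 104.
1

Matrix identity: Q^n = [[F_(n+1), F_n], [F_n, F_(n-1)]] with Q = [[1,1],[1,0]].
n = 335 = 101001111₂. Square-and-multiply, entries mod 104:
Q^1 = [[1,1],[1,0]]
Q^2 = (Q^1)² = [[2,1],[1,1]]
Q^5 = (Q^2)²·Q = [[8,5],[5,3]]
Q^10 = (Q^5)² = [[89,55],[55,34]]
Q^20 = (Q^10)² = [[26,5],[5,21]]
Q^41 = (Q^20)²·Q = [[0,77],[77,27]]
Q^83 = (Q^41)²·Q = [[0,1],[1,103]]
Q^167 = (Q^83)²·Q = [[0,1],[1,103]]
Q^335 = (Q^167)²·Q = [[0,1],[1,103]]
F_335 mod 104 = Q^335[0][1] = 1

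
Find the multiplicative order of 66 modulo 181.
180

181 is prime, so ord(66) divides φ(181) = 180.
Divisors of 180: 1, 2, 3, 4, 5, 6, 9, 10, 12, 15, 18, 20, 30, 36, 45, 60, 90, 180.
Repeated squaring: 66^1 ≡ 66, 66^2 ≡ 12, 66^4 ≡ 144, 66^8 ≡ 102, 66^16 ≡ 87, 66^32 ≡ 148, 66^64 ≡ 3, 66^128 ≡ 9 (mod 181).
Test 66^d mod 181 for each divisor d in increasing order:
66^1 ≡ 66
66^2 ≡ 12
66^3 = 66^2·66^1 ≡ 68
66^4 ≡ 144
66^5 = 66^4·66^1 ≡ 92
66^6 = 66^4·66^2 ≡ 99
66^9 = 66^8·66^1 ≡ 35
66^10 = 66^8·66^2 ≡ 138
66^12 = 66^8·66^4 ≡ 27
66^15 = 66^8·66^4·66^2·66^1 ≡ 26
66^18 = 66^16·66^2 ≡ 139
66^20 = 66^16·66^4 ≡ 39
66^30 = 66^16·66^8·66^4·66^2 ≡ 133
66^36 = 66^32·66^4 ≡ 135
66^45 = 66^32·66^8·66^4·66^1 ≡ 19
66^60 = 66^32·66^16·66^8·66^4 ≡ 132
66^90 = 66^64·66^16·66^8·66^2 ≡ 180
66^180 = 66^128·66^32·66^16·66^4 ≡ 1  ← first divisor giving 1
The order is 180.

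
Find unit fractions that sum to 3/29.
1/10 + 1/290

Greedy algorithm:
3/29: ceiling(29/3) = 10, use 1/10
1/290: ceiling(290/1) = 290, use 1/290
Result: 3/29 = 1/10 + 1/290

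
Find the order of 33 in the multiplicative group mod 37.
9

37 is prime, so ord(33) divides φ(37) = 36.
Divisors of 36: 1, 2, 3, 4, 6, 9, 12, 18, 36.
Repeated squaring: 33^1 ≡ 33, 33^2 ≡ 16, 33^4 ≡ 34, 33^8 ≡ 9, 33^16 ≡ 7, 33^32 ≡ 12 (mod 37).
Test 33^d mod 37 for each divisor d in increasing order:
33^1 ≡ 33
33^2 ≡ 16
33^3 = 33^2·33^1 ≡ 10
33^4 ≡ 34
33^6 = 33^4·33^2 ≡ 26
33^9 = 33^8·33^1 ≡ 1  ← first divisor giving 1
The order is 9.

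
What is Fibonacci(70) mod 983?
87

Matrix identity: Q^n = [[F_(n+1), F_n], [F_n, F_(n-1)]] with Q = [[1,1],[1,0]].
n = 70 = 1000110₂. Square-and-multiply, entries mod 983:
Q^1 = [[1,1],[1,0]]
Q^2 = (Q^1)² = [[2,1],[1,1]]
Q^4 = (Q^2)² = [[5,3],[3,2]]
Q^8 = (Q^4)² = [[34,21],[21,13]]
Q^17 = (Q^8)²·Q = [[618,614],[614,4]]
Q^35 = (Q^17)²·Q = [[548,44],[44,504]]
Q^70 = (Q^35)² = [[459,87],[87,372]]
F_70 mod 983 = Q^70[0][1] = 87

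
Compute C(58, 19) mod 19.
3

Using Lucas' theorem:
Write n=58 and k=19 in base 19:
n in base 19: [3, 1]
k in base 19: [1, 0]
C(58,19) mod 19 = ∏ C(n_i, k_i) mod 19
Digit binomials (mod 19): C(3,1) = 3; C(1,0) = 1
Product: 3 × 1 = 3 ≡ 3 (mod 19)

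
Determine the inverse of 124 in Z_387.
103

gcd(124, 387) = 1, so the inverse exists.
Extended Euclidean algorithm on (387, 124):
387 = 3 × 124 + 15  ⟹  15 = (1)·387 + (-3)·124
124 = 8 × 15 + 4  ⟹  4 = (-8)·387 + (25)·124
15 = 3 × 4 + 3  ⟹  3 = (25)·387 + (-78)·124
4 = 1 × 3 + 1  ⟹  1 = (-33)·387 + (103)·124
So (103)·124 ≡ 1 (mod 387), i.e. 124^(-1) ≡ 103 (mod 387).
Check: 124 × 103 = 12772 ≡ 1 (mod 387)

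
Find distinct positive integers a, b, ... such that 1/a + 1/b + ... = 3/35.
1/12 + 1/420

Greedy algorithm:
3/35: ceiling(35/3) = 12, use 1/12
1/420: ceiling(420/1) = 420, use 1/420
Result: 3/35 = 1/12 + 1/420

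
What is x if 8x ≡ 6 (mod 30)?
x ≡ 12 (mod 15)

gcd(8, 30) = 2, which divides 6, so solutions exist.
Divide through by 2: 4x ≡ 3 (mod 15).
Find 4^(-1) mod 15 by the extended Euclidean algorithm:
15 = 3 × 4 + 3  ⟹  3 = (1)·15 + (-3)·4
4 = 1 × 3 + 1  ⟹  1 = (-1)·15 + (4)·4
So (4)·4 ≡ 1 (mod 15), i.e. 4^(-1) ≡ 4 (mod 15).
x ≡ 4 × 3 = 12 ≡ 12 (mod 15).
Check: 8 × 12 = 96 ≡ 6 (mod 30).
x ≡ 12 (mod 15), giving 2 solutions mod 30.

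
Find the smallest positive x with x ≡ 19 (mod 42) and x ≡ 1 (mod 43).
775

Using Chinese Remainder Theorem:
M = 42 × 43 = 1806
M1 = 43, M2 = 42
y1 = 43^(-1) mod 42 = 1
y2 = 42^(-1) mod 43 = 42
x = (19×43×1 + 1×42×42) mod 1806 = 775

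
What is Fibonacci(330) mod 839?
354

Matrix identity: Q^n = [[F_(n+1), F_n], [F_n, F_(n-1)]] with Q = [[1,1],[1,0]].
n = 330 = 101001010₂. Square-and-multiply, entries mod 839:
Q^1 = [[1,1],[1,0]]
Q^2 = (Q^1)² = [[2,1],[1,1]]
Q^5 = (Q^2)²·Q = [[8,5],[5,3]]
Q^10 = (Q^5)² = [[89,55],[55,34]]
Q^20 = (Q^10)² = [[39,53],[53,825]]
Q^41 = (Q^20)²·Q = [[621,135],[135,486]]
Q^82 = (Q^41)² = [[307,103],[103,204]]
Q^165 = (Q^82)²·Q = [[598,822],[822,615]]
Q^330 = (Q^165)² = [[479,354],[354,125]]
F_330 mod 839 = Q^330[0][1] = 354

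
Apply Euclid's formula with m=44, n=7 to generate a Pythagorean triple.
(1887, 616, 1985)

Euclid's formula: a = m² - n², b = 2mn, c = m² + n²
m = 44, n = 7
a = 44² - 7² = 1936 - 49 = 1887
b = 2 × 44 × 7 = 616
c = 44² + 7² = 1936 + 49 = 1985
Verification: 1887² + 616² = 3560769 + 379456 = 3940225 = 1985² ✓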